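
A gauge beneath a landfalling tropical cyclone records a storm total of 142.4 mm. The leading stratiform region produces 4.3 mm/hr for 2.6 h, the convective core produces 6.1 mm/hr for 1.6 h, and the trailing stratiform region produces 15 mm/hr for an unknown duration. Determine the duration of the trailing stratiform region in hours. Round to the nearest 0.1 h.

duration ≈ 8.1 h

Known phases: 4.3 × 2.6 + 6.1 × 1.6 = 11.18 + 9.76 = 20.94 mm.
Remaining depth = 142.4 − 20.94 = 121.46 mm.
Duration = 121.46 / 15 = 8.1 h.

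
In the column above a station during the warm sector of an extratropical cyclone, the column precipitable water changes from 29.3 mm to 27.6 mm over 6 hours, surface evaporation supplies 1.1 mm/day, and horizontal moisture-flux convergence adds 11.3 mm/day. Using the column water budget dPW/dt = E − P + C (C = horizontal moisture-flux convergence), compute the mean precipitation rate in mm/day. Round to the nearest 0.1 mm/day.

dPW/dt = (27.6 − 29.3) mm / (6/24 day) = -6.800 mm/day.
P = E + C − dPW/dt = 1.1 + (11.3) − (-6.800) = 19.2 mm/day.

P ≈ 19.2 mm/day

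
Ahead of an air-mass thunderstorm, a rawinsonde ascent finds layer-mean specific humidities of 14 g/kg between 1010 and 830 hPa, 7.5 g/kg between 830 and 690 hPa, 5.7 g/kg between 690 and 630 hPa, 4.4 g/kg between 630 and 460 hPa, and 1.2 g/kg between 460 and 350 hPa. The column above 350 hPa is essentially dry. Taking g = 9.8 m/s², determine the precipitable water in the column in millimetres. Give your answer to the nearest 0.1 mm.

Precipitable water is the column-integrated vapour mass per unit area: PW = (1/g) Σ q̄ Δp, with q in kg/kg and Δp in Pa (1 kg/m² of water = 1 mm).
Layer 1010–830 hPa: Δp = 180 hPa = 18000 Pa, q̄ = 0.014 kg/kg → 0.014 × 18000 / 9.8 = 25.71 mm
Layer 830–690 hPa: Δp = 140 hPa = 14000 Pa, q̄ = 0.0075 kg/kg → 0.0075 × 14000 / 9.8 = 10.71 mm
Layer 690–630 hPa: Δp = 60 hPa = 6000 Pa, q̄ = 0.0057 kg/kg → 0.0057 × 6000 / 9.8 = 3.49 mm
Layer 630–460 hPa: Δp = 170 hPa = 17000 Pa, q̄ = 0.0044 kg/kg → 0.0044 × 17000 / 9.8 = 7.63 mm
Layer 460–350 hPa: Δp = 110 hPa = 11000 Pa, q̄ = 0.0012 kg/kg → 0.0012 × 11000 / 9.8 = 1.35 mm
PW = 25.71 + 10.71 + 3.49 + 7.63 + 1.35 = 48.89 ≈ 48.9 mm.

PW ≈ 48.9 mm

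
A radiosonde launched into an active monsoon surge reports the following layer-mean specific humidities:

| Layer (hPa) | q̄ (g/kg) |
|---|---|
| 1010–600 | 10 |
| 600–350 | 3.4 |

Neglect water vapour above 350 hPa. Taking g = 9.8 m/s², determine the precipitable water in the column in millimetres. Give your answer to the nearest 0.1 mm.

PW ≈ 50.5 mm

Precipitable water is the column-integrated vapour mass per unit area: PW = (1/g) Σ q̄ Δp, with q in kg/kg and Δp in Pa (1 kg/m² of water = 1 mm).
Layer 1010–600 hPa: Δp = 410 hPa = 41000 Pa, q̄ = 0.01 kg/kg → 0.01 × 41000 / 9.8 = 41.84 mm
Layer 600–350 hPa: Δp = 250 hPa = 25000 Pa, q̄ = 0.0034 kg/kg → 0.0034 × 25000 / 9.8 = 8.67 mm
PW = 41.84 + 8.67 = 50.51 ≈ 50.5 mm.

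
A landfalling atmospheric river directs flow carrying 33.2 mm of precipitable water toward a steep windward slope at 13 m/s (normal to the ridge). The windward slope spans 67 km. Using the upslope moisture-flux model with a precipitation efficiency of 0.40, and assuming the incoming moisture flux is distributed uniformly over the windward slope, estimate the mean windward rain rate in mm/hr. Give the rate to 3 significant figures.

R ≈ 9.28 mm/hr

Incoming column moisture flux per unit ridge length: F = V × PW = 13 × 33.2 = 431.6 mm·m/s.
Spread over the 67 km slope with efficiency ε = 0.40: R = ε·F/W = 0.40 × 431.6 / 67000 m = 2.577e-03 mm/s.
R = 2.577e-03 × 3600 = 9.28 mm/hr.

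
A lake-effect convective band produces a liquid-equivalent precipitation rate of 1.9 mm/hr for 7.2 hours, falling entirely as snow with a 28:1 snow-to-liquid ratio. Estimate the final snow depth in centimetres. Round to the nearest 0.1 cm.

snow depth ≈ 38.3 cm

Liquid-equivalent depth = 1.9 × 7.2 = 13.68 mm.
Snow depth = 13.68 mm × 28 = 383.04 mm = 38.3 cm.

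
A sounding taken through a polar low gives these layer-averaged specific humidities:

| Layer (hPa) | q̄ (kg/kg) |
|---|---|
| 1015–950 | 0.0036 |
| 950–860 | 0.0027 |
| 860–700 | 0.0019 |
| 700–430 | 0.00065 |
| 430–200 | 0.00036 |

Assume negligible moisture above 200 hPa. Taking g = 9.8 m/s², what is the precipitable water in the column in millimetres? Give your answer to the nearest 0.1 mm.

PW ≈ 10.6 mm

Precipitable water is the column-integrated vapour mass per unit area: PW = (1/g) Σ q̄ Δp, with q in kg/kg and Δp in Pa (1 kg/m² of water = 1 mm).
Layer 1015–950 hPa: Δp = 65 hPa = 6500 Pa, q̄ = 0.0036 kg/kg → 0.0036 × 6500 / 9.8 = 2.39 mm
Layer 950–860 hPa: Δp = 90 hPa = 9000 Pa, q̄ = 0.0027 kg/kg → 0.0027 × 9000 / 9.8 = 2.48 mm
Layer 860–700 hPa: Δp = 160 hPa = 16000 Pa, q̄ = 0.0019 kg/kg → 0.0019 × 16000 / 9.8 = 3.10 mm
Layer 700–430 hPa: Δp = 270 hPa = 27000 Pa, q̄ = 0.00065 kg/kg → 0.00065 × 27000 / 9.8 = 1.79 mm
Layer 430–200 hPa: Δp = 230 hPa = 23000 Pa, q̄ = 0.00036 kg/kg → 0.00036 × 23000 / 9.8 = 0.84 mm
PW = 2.39 + 2.48 + 3.10 + 1.79 + 0.84 = 10.60 ≈ 10.6 mm.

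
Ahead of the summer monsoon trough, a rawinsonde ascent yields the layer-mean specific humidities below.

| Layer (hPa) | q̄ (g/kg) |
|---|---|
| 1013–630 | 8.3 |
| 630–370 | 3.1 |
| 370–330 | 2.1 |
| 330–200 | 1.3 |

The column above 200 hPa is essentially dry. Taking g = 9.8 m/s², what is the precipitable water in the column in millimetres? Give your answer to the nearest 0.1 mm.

PW ≈ 43.2 mm

Precipitable water is the column-integrated vapour mass per unit area: PW = (1/g) Σ q̄ Δp, with q in kg/kg and Δp in Pa (1 kg/m² of water = 1 mm).
Layer 1013–630 hPa: Δp = 383 hPa = 38300 Pa, q̄ = 0.0083 kg/kg → 0.0083 × 38300 / 9.8 = 32.44 mm
Layer 630–370 hPa: Δp = 260 hPa = 26000 Pa, q̄ = 0.0031 kg/kg → 0.0031 × 26000 / 9.8 = 8.22 mm
Layer 370–330 hPa: Δp = 40 hPa = 4000 Pa, q̄ = 0.0021 kg/kg → 0.0021 × 4000 / 9.8 = 0.86 mm
Layer 330–200 hPa: Δp = 130 hPa = 13000 Pa, q̄ = 0.0013 kg/kg → 0.0013 × 13000 / 9.8 = 1.72 mm
PW = 32.44 + 8.22 + 0.86 + 1.72 = 43.24 ≈ 43.2 mm.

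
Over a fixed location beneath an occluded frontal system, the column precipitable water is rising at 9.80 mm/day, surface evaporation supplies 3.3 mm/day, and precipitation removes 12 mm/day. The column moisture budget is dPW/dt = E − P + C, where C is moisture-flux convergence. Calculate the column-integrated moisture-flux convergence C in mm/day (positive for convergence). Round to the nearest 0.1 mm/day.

C ≈ 18.5 mm/day

dPW/dt = +9.80 mm/day.
C = dPW/dt − E + P = (+9.80) − 3.3 + 12 = 18.5 mm/day.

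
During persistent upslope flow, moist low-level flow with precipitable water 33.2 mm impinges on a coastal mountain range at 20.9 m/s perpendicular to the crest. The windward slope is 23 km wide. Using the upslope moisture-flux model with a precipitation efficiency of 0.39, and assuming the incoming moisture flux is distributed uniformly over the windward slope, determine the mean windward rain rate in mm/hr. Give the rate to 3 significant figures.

R ≈ 42.4 mm/hr

Incoming column moisture flux per unit ridge length: F = V × PW = 20.9 × 33.2 = 693.88 mm·m/s.
Spread over the 23 km slope with efficiency ε = 0.39: R = ε·F/W = 0.39 × 693.88 / 23000 m = 1.177e-02 mm/s.
R = 1.177e-02 × 3600 = 42.4 mm/hr.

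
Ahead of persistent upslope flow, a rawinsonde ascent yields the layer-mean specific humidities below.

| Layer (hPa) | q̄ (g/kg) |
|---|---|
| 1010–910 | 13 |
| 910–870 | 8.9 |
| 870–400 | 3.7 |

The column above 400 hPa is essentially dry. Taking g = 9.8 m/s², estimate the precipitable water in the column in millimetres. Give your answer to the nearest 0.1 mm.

PW ≈ 34.6 mm

Precipitable water is the column-integrated vapour mass per unit area: PW = (1/g) Σ q̄ Δp, with q in kg/kg and Δp in Pa (1 kg/m² of water = 1 mm).
Layer 1010–910 hPa: Δp = 100 hPa = 10000 Pa, q̄ = 0.013 kg/kg → 0.013 × 10000 / 9.8 = 13.27 mm
Layer 910–870 hPa: Δp = 40 hPa = 4000 Pa, q̄ = 0.0089 kg/kg → 0.0089 × 4000 / 9.8 = 3.63 mm
Layer 870–400 hPa: Δp = 470 hPa = 47000 Pa, q̄ = 0.0037 kg/kg → 0.0037 × 47000 / 9.8 = 17.74 mm
PW = 13.27 + 3.63 + 17.74 = 34.64 ≈ 34.6 mm.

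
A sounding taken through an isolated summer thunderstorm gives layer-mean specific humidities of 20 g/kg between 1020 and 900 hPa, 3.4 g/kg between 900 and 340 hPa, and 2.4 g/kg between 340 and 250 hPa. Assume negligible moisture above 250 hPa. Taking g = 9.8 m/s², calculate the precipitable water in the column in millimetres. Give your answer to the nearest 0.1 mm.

PW ≈ 46.1 mm

Precipitable water is the column-integrated vapour mass per unit area: PW = (1/g) Σ q̄ Δp, with q in kg/kg and Δp in Pa (1 kg/m² of water = 1 mm).
Layer 1020–900 hPa: Δp = 120 hPa = 12000 Pa, q̄ = 0.02 kg/kg → 0.02 × 12000 / 9.8 = 24.49 mm
Layer 900–340 hPa: Δp = 560 hPa = 56000 Pa, q̄ = 0.0034 kg/kg → 0.0034 × 56000 / 9.8 = 19.43 mm
Layer 340–250 hPa: Δp = 90 hPa = 9000 Pa, q̄ = 0.0024 kg/kg → 0.0024 × 9000 / 9.8 = 2.20 mm
PW = 24.49 + 19.43 + 2.20 = 46.12 ≈ 46.1 mm.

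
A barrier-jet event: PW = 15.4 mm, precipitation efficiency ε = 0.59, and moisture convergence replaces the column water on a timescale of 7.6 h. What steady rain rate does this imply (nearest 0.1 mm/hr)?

Each overturning extracts ε × PW = 0.59 × 15.4 = 9.086 mm.
Rate = ε·PW / τ = 9.086 / 7.6 h = 1.2 mm/hr.

R ≈ 1.2 mm/hr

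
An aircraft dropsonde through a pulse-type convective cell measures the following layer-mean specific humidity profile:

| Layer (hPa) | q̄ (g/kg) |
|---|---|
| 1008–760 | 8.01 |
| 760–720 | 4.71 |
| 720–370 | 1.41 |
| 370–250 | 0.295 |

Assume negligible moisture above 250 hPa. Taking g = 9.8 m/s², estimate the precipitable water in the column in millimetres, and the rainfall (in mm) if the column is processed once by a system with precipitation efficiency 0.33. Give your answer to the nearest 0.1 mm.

PW ≈ 27.6 mm; rainfall ≈ 9.1 mm

Precipitable water is the column-integrated vapour mass per unit area: PW = (1/g) Σ q̄ Δp, with q in kg/kg and Δp in Pa (1 kg/m² of water = 1 mm).
Layer 1008–760 hPa: Δp = 248 hPa = 24800 Pa, q̄ = 0.00801 kg/kg → 0.00801 × 24800 / 9.8 = 20.27 mm
Layer 760–720 hPa: Δp = 40 hPa = 4000 Pa, q̄ = 0.00471 kg/kg → 0.00471 × 4000 / 9.8 = 1.92 mm
Layer 720–370 hPa: Δp = 350 hPa = 35000 Pa, q̄ = 0.00141 kg/kg → 0.00141 × 35000 / 9.8 = 5.04 mm
Layer 370–250 hPa: Δp = 120 hPa = 12000 Pa, q̄ = 0.000295 kg/kg → 0.000295 × 12000 / 9.8 = 0.36 mm
PW = 20.27 + 1.92 + 5.04 + 0.36 = 27.59 ≈ 27.6 mm.
Rainfall = ε × PW = 0.33 × 27.6 = 9.1 mm.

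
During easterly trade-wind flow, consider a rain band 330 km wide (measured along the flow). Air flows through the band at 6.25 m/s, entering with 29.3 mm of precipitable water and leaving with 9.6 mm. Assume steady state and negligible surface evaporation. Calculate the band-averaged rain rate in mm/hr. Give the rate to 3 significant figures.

Column moisture flux per unit crosswind length is F = V × PW.
Inflow: F_in = 6.25 × 29.3 = 183.125 mm·m/s
Outflow: F_out = 6.25 × 9.6 = 60 mm·m/s
Steady-state rate R = (F_in − F_out)/L = (183.125 − 60) / 330000 m = 3.731e-04 mm/s.
R = 3.731e-04 × 3600 = 1.34 mm/hr.

R ≈ 1.34 mm/hr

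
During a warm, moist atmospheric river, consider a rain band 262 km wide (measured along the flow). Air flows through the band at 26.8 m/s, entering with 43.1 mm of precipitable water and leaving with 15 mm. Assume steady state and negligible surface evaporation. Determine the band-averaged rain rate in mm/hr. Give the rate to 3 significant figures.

Column moisture flux per unit crosswind length is F = V × PW.
Inflow: F_in = 26.8 × 43.1 = 1155.08 mm·m/s
Outflow: F_out = 26.8 × 15 = 402 mm·m/s
Steady-state rate R = (F_in − F_out)/L = (1155.08 − 402) / 262000 m = 2.874e-03 mm/s.
R = 2.874e-03 × 3600 = 10.3 mm/hr.

R ≈ 10.3 mm/hr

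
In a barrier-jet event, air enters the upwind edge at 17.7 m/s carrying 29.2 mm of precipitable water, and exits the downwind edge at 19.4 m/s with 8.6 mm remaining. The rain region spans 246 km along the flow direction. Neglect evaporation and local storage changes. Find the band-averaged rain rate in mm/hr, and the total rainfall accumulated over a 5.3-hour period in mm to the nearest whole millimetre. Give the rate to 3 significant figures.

Column moisture flux per unit crosswind length is F = V × PW.
Inflow: F_in = 17.7 × 29.2 = 516.84 mm·m/s
Outflow: F_out = 19.4 × 8.6 = 166.84 mm·m/s
Steady-state rate R = (F_in − F_out)/L = (516.84 − 166.84) / 246000 m = 1.423e-03 mm/s.
R = 1.423e-03 × 3600 = 5.12 mm/hr.
Over 5.3 h: total = 5.12 × 5.3 = 27.136 ≈ 27 mm.

R ≈ 5.12 mm/hr; total ≈ 27 mm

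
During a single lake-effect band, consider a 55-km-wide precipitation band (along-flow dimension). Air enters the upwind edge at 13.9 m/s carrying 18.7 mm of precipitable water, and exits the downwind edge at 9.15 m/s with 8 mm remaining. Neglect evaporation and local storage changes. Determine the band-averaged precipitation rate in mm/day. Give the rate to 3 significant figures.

R ≈ 293 mm/day

Column moisture flux per unit crosswind length is F = V × PW.
Inflow: F_in = 13.9 × 18.7 = 259.93 mm·m/s
Outflow: F_out = 9.15 × 8 = 73.2 mm·m/s
Steady-state rate R = (F_in − F_out)/L = (259.93 − 73.2) / 55000 m = 3.395e-03 mm/s.
R = 3.395e-03 × 3600 × 24 = 293 mm/day.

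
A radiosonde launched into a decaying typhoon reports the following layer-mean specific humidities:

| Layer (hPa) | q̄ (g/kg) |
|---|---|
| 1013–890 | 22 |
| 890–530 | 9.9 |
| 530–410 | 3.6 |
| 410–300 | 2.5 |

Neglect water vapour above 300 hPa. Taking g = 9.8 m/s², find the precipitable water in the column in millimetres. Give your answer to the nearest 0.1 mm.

Precipitable water is the column-integrated vapour mass per unit area: PW = (1/g) Σ q̄ Δp, with q in kg/kg and Δp in Pa (1 kg/m² of water = 1 mm).
Layer 1013–890 hPa: Δp = 123 hPa = 12300 Pa, q̄ = 0.022 kg/kg → 0.022 × 12300 / 9.8 = 27.61 mm
Layer 890–530 hPa: Δp = 360 hPa = 36000 Pa, q̄ = 0.0099 kg/kg → 0.0099 × 36000 / 9.8 = 36.37 mm
Layer 530–410 hPa: Δp = 120 hPa = 12000 Pa, q̄ = 0.0036 kg/kg → 0.0036 × 12000 / 9.8 = 4.41 mm
Layer 410–300 hPa: Δp = 110 hPa = 11000 Pa, q̄ = 0.0025 kg/kg → 0.0025 × 11000 / 9.8 = 2.81 mm
PW = 27.61 + 36.37 + 4.41 + 2.81 = 71.20 ≈ 71.2 mm.

PW ≈ 71.2 mm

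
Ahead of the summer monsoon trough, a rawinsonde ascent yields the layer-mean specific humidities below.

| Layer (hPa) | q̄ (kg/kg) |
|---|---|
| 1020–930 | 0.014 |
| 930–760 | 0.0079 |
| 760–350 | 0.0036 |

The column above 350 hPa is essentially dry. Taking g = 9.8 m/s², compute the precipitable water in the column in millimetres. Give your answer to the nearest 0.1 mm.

PW ≈ 41.6 mm

Precipitable water is the column-integrated vapour mass per unit area: PW = (1/g) Σ q̄ Δp, with q in kg/kg and Δp in Pa (1 kg/m² of water = 1 mm).
Layer 1020–930 hPa: Δp = 90 hPa = 9000 Pa, q̄ = 0.014 kg/kg → 0.014 × 9000 / 9.8 = 12.86 mm
Layer 930–760 hPa: Δp = 170 hPa = 17000 Pa, q̄ = 0.0079 kg/kg → 0.0079 × 17000 / 9.8 = 13.70 mm
Layer 760–350 hPa: Δp = 410 hPa = 41000 Pa, q̄ = 0.0036 kg/kg → 0.0036 × 41000 / 9.8 = 15.06 mm
PW = 12.86 + 13.70 + 15.06 = 41.62 ≈ 41.6 mm.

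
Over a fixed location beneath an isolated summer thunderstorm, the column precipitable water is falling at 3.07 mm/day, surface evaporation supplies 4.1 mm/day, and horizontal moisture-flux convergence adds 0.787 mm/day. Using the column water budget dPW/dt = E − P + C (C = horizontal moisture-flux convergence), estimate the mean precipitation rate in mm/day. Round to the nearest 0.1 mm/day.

dPW/dt = -3.07 mm/day.
P = E + C − dPW/dt = 4.1 + (0.787) − (-3.07) = 8.0 mm/day.

P ≈ 8.0 mm/day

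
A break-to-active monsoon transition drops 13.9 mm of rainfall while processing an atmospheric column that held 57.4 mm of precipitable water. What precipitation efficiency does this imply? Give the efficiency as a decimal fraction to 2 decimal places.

ε ≈ 0.24

ε = rainfall / PW = 13.9 / 57.4 = 0.24.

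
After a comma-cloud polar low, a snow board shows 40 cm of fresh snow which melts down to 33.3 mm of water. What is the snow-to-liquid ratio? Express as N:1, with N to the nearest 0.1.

ratio ≈ 12.0

Ratio = snow depth / SWE = 400 mm / 33.3 mm = 12.0, i.e. 12.0:1.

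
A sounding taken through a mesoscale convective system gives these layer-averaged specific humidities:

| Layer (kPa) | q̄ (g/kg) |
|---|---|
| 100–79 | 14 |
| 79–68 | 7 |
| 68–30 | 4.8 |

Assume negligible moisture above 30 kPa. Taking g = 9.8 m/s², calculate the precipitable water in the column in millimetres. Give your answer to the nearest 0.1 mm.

Precipitable water is the column-integrated vapour mass per unit area: PW = (1/g) Σ q̄ Δp, with q in kg/kg and Δp in Pa (1 kg/m² of water = 1 mm).
Layer 100–79 kPa: Δp = 210 hPa = 21000 Pa, q̄ = 0.014 kg/kg → 0.014 × 21000 / 9.8 = 30.00 mm
Layer 79–68 kPa: Δp = 110 hPa = 11000 Pa, q̄ = 0.007 kg/kg → 0.007 × 11000 / 9.8 = 7.86 mm
Layer 68–30 kPa: Δp = 380 hPa = 38000 Pa, q̄ = 0.0048 kg/kg → 0.0048 × 38000 / 9.8 = 18.61 mm
PW = 30.00 + 7.86 + 18.61 = 56.47 ≈ 56.5 mm.

PW ≈ 56.5 mm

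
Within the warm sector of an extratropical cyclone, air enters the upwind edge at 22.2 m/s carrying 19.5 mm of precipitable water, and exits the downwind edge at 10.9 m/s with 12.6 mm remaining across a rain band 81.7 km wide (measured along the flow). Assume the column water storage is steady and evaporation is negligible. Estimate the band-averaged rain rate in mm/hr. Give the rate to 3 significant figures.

Column moisture flux per unit crosswind length is F = V × PW.
Inflow: F_in = 22.2 × 19.5 = 432.9 mm·m/s
Outflow: F_out = 10.9 × 12.6 = 137.34 mm·m/s
Steady-state rate R = (F_in − F_out)/L = (432.9 − 137.34) / 81700 m = 3.618e-03 mm/s.
R = 3.618e-03 × 3600 = 13.0 mm/hr.

R ≈ 13.0 mm/hr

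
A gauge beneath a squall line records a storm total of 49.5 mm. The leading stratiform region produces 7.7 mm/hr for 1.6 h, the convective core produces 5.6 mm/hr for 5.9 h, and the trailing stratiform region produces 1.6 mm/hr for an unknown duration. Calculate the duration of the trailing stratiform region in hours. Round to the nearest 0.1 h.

Known phases: 7.7 × 1.6 + 5.6 × 5.9 = 12.32 + 33.04 = 45.36 mm.
Remaining depth = 49.5 − 45.36 = 4.14 mm.
Duration = 4.14 / 1.6 = 2.6 h.

duration ≈ 2.6 h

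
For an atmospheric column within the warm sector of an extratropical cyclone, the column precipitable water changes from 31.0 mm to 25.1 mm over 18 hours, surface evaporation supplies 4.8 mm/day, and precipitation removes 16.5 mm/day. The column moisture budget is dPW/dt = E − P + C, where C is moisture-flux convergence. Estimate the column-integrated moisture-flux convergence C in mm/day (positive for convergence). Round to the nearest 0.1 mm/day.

dPW/dt = (25.1 − 31.0) mm / (18/24 day) = -7.867 mm/day.
C = dPW/dt − E + P = (-7.867) − 4.8 + 16.5 = 3.8 mm/day.

C ≈ 3.8 mm/day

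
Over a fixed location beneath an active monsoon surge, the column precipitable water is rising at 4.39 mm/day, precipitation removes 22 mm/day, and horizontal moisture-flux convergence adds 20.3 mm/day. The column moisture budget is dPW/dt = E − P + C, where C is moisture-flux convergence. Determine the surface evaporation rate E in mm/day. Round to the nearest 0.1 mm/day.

dPW/dt = +4.39 mm/day.
E = dPW/dt + P − C = (+4.39) + 22 − (20.3) = 6.1 mm/day.

E ≈ 6.1 mm/day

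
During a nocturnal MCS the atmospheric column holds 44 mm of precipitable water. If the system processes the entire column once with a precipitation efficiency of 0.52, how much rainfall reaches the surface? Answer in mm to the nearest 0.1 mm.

rainfall ≈ 22.9 mm

Rainfall = ε × PW = 0.52 × 44 = 22.9 mm.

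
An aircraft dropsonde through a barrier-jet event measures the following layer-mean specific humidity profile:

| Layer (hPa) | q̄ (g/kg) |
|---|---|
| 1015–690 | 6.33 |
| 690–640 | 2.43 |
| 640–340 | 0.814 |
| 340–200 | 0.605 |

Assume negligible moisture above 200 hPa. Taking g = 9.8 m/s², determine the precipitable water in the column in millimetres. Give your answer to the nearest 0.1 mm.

PW ≈ 25.6 mm

Precipitable water is the column-integrated vapour mass per unit area: PW = (1/g) Σ q̄ Δp, with q in kg/kg and Δp in Pa (1 kg/m² of water = 1 mm).
Layer 1015–690 hPa: Δp = 325 hPa = 32500 Pa, q̄ = 0.00633 kg/kg → 0.00633 × 32500 / 9.8 = 20.99 mm
Layer 690–640 hPa: Δp = 50 hPa = 5000 Pa, q̄ = 0.00243 kg/kg → 0.00243 × 5000 / 9.8 = 1.24 mm
Layer 640–340 hPa: Δp = 300 hPa = 30000 Pa, q̄ = 0.000814 kg/kg → 0.000814 × 30000 / 9.8 = 2.49 mm
Layer 340–200 hPa: Δp = 140 hPa = 14000 Pa, q̄ = 0.000605 kg/kg → 0.000605 × 14000 / 9.8 = 0.86 mm
PW = 20.99 + 1.24 + 2.49 + 0.86 = 25.58 ≈ 25.6 mm.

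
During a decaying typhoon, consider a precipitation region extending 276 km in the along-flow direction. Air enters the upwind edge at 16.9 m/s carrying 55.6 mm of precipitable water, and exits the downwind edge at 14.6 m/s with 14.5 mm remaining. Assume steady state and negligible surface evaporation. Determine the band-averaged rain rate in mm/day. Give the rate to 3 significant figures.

Column moisture flux per unit crosswind length is F = V × PW.
Inflow: F_in = 16.9 × 55.6 = 939.64 mm·m/s
Outflow: F_out = 14.6 × 14.5 = 211.7 mm·m/s
Steady-state rate R = (F_in − F_out)/L = (939.64 − 211.7) / 276000 m = 2.637e-03 mm/s.
R = 2.637e-03 × 3600 × 24 = 228 mm/day.

R ≈ 228 mm/day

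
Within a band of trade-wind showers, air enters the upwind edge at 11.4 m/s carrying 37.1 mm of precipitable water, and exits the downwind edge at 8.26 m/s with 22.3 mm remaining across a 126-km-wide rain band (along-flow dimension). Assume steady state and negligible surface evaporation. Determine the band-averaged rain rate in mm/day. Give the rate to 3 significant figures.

Column moisture flux per unit crosswind length is F = V × PW.
Inflow: F_in = 11.4 × 37.1 = 422.94 mm·m/s
Outflow: F_out = 8.26 × 22.3 = 184.198 mm·m/s
Steady-state rate R = (F_in − F_out)/L = (422.94 − 184.198) / 126000 m = 1.895e-03 mm/s.
R = 1.895e-03 × 3600 × 24 = 164 mm/day.

R ≈ 164 mm/day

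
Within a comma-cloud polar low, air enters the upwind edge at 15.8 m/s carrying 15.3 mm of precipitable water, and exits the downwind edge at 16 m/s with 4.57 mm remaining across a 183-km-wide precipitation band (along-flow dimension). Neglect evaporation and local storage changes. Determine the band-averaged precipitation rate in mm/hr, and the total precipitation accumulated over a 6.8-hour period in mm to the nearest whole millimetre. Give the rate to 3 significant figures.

R ≈ 3.32 mm/hr; total ≈ 23 mm

Column moisture flux per unit crosswind length is F = V × PW.
Inflow: F_in = 15.8 × 15.3 = 241.74 mm·m/s
Outflow: F_out = 16 × 4.57 = 73.12 mm·m/s
Steady-state rate R = (F_in − F_out)/L = (241.74 − 73.12) / 183000 m = 9.214e-04 mm/s.
R = 9.214e-04 × 3600 = 3.32 mm/hr.
Over 6.8 h: total = 3.32 × 6.8 = 22.576 ≈ 23 mm.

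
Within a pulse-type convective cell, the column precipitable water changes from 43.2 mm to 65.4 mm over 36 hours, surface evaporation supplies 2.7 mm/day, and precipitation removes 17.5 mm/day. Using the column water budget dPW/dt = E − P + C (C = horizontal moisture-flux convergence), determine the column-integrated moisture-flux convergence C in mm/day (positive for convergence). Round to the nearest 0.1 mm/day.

dPW/dt = (65.4 − 43.2) mm / (36/24 day) = +14.800 mm/day.
C = dPW/dt − E + P = (+14.800) − 2.7 + 17.5 = 29.6 mm/day.

C ≈ 29.6 mm/day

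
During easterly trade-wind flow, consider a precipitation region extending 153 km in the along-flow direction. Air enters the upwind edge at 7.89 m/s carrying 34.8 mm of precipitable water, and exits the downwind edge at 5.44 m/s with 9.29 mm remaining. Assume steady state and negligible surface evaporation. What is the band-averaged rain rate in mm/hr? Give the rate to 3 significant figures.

R ≈ 5.27 mm/hr

Column moisture flux per unit crosswind length is F = V × PW.
Inflow: F_in = 7.89 × 34.8 = 274.572 mm·m/s
Outflow: F_out = 5.44 × 9.29 = 50.5376 mm·m/s
Steady-state rate R = (F_in − F_out)/L = (274.572 − 50.5376) / 153000 m = 1.464e-03 mm/s.
R = 1.464e-03 × 3600 = 5.27 mm/hr.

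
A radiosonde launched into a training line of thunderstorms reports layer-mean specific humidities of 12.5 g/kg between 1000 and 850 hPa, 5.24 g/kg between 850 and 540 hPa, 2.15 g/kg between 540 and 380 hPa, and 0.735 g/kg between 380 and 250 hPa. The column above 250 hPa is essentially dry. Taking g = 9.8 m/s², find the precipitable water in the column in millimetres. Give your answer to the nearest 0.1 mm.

Precipitable water is the column-integrated vapour mass per unit area: PW = (1/g) Σ q̄ Δp, with q in kg/kg and Δp in Pa (1 kg/m² of water = 1 mm).
Layer 1000–850 hPa: Δp = 150 hPa = 15000 Pa, q̄ = 0.0125 kg/kg → 0.0125 × 15000 / 9.8 = 19.13 mm
Layer 850–540 hPa: Δp = 310 hPa = 31000 Pa, q̄ = 0.00524 kg/kg → 0.00524 × 31000 / 9.8 = 16.58 mm
Layer 540–380 hPa: Δp = 160 hPa = 16000 Pa, q̄ = 0.00215 kg/kg → 0.00215 × 16000 / 9.8 = 3.51 mm
Layer 380–250 hPa: Δp = 130 hPa = 13000 Pa, q̄ = 0.000735 kg/kg → 0.000735 × 13000 / 9.8 = 0.97 mm
PW = 19.13 + 16.58 + 3.51 + 0.97 = 40.19 ≈ 40.2 mm.

PW ≈ 40.2 mm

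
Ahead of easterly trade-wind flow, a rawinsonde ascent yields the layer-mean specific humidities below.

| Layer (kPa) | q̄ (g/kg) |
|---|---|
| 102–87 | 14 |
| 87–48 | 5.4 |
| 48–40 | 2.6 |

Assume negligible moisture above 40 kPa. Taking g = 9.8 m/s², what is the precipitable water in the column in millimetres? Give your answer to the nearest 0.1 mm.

Precipitable water is the column-integrated vapour mass per unit area: PW = (1/g) Σ q̄ Δp, with q in kg/kg and Δp in Pa (1 kg/m² of water = 1 mm).
Layer 102–87 kPa: Δp = 150 hPa = 15000 Pa, q̄ = 0.014 kg/kg → 0.014 × 15000 / 9.8 = 21.43 mm
Layer 87–48 kPa: Δp = 390 hPa = 39000 Pa, q̄ = 0.0054 kg/kg → 0.0054 × 39000 / 9.8 = 21.49 mm
Layer 48–40 kPa: Δp = 80 hPa = 8000 Pa, q̄ = 0.0026 kg/kg → 0.0026 × 8000 / 9.8 = 2.12 mm
PW = 21.43 + 21.49 + 2.12 = 45.04 ≈ 45.0 mm.

PW ≈ 45.0 mm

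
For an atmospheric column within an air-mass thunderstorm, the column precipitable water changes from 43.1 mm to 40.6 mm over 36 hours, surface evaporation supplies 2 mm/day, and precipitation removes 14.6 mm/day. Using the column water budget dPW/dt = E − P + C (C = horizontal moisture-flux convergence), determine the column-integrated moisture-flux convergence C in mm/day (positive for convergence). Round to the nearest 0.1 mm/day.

dPW/dt = (40.6 − 43.1) mm / (36/24 day) = -1.667 mm/day.
C = dPW/dt − E + P = (-1.667) − 2 + 14.6 = 10.9 mm/day.

C ≈ 10.9 mm/day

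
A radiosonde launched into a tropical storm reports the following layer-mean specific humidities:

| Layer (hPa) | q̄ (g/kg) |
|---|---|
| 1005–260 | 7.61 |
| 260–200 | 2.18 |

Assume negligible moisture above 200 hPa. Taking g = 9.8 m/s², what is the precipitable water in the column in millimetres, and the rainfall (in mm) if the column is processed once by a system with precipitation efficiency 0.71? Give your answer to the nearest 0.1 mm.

Precipitable water is the column-integrated vapour mass per unit area: PW = (1/g) Σ q̄ Δp, with q in kg/kg and Δp in Pa (1 kg/m² of water = 1 mm).
Layer 1005–260 hPa: Δp = 745 hPa = 74500 Pa, q̄ = 0.00761 kg/kg → 0.00761 × 74500 / 9.8 = 57.85 mm
Layer 260–200 hPa: Δp = 60 hPa = 6000 Pa, q̄ = 0.00218 kg/kg → 0.00218 × 6000 / 9.8 = 1.33 mm
PW = 57.85 + 1.33 = 59.18 ≈ 59.2 mm.
Rainfall = ε × PW = 0.71 × 59.2 = 42.0 mm.

PW ≈ 59.2 mm; rainfall ≈ 42.0 mm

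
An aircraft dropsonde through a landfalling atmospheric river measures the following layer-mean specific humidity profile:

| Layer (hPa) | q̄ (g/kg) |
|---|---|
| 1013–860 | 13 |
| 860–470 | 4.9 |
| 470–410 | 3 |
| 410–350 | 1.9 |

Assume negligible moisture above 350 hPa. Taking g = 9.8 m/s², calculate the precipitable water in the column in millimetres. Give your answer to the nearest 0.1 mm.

PW ≈ 42.8 mm

Precipitable water is the column-integrated vapour mass per unit area: PW = (1/g) Σ q̄ Δp, with q in kg/kg and Δp in Pa (1 kg/m² of water = 1 mm).
Layer 1013–860 hPa: Δp = 153 hPa = 15300 Pa, q̄ = 0.013 kg/kg → 0.013 × 15300 / 9.8 = 20.30 mm
Layer 860–470 hPa: Δp = 390 hPa = 39000 Pa, q̄ = 0.0049 kg/kg → 0.0049 × 39000 / 9.8 = 19.50 mm
Layer 470–410 hPa: Δp = 60 hPa = 6000 Pa, q̄ = 0.003 kg/kg → 0.003 × 6000 / 9.8 = 1.84 mm
Layer 410–350 hPa: Δp = 60 hPa = 6000 Pa, q̄ = 0.0019 kg/kg → 0.0019 × 6000 / 9.8 = 1.16 mm
PW = 20.30 + 19.50 + 1.84 + 1.16 = 42.80 ≈ 42.8 mm.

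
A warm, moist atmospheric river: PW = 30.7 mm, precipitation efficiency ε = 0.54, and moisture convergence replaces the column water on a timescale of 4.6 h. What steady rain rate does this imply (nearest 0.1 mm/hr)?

R ≈ 3.6 mm/hr

Each overturning extracts ε × PW = 0.54 × 30.7 = 16.578 mm.
Rate = ε·PW / τ = 16.578 / 4.6 h = 3.6 mm/hr.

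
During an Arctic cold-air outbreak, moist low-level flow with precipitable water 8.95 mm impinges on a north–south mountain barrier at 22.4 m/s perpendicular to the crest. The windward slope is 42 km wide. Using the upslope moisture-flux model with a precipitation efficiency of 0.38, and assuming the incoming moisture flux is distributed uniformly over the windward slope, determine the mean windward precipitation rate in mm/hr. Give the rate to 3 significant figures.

Incoming column moisture flux per unit ridge length: F = V × PW = 22.4 × 8.95 = 200.48 mm·m/s.
Spread over the 42 km slope with efficiency ε = 0.38: R = ε·F/W = 0.38 × 200.48 / 42000 m = 1.814e-03 mm/s.
R = 1.814e-03 × 3600 = 6.53 mm/hr.

R ≈ 6.53 mm/hr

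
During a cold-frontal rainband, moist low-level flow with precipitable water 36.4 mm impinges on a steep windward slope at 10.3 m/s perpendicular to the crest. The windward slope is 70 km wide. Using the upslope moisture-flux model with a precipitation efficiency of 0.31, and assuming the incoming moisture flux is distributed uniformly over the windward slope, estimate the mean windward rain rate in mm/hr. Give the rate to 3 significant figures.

R ≈ 5.98 mm/hr

Incoming column moisture flux per unit ridge length: F = V × PW = 10.3 × 36.4 = 374.92 mm·m/s.
Spread over the 70 km slope with efficiency ε = 0.31: R = ε·F/W = 0.31 × 374.92 / 70000 m = 1.660e-03 mm/s.
R = 1.660e-03 × 3600 = 5.98 mm/hr.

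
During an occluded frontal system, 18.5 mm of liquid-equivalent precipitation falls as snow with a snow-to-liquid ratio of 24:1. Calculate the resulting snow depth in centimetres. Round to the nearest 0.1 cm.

snow depth ≈ 44.4 cm

Snow depth = liquid × ratio = 18.5 mm × 24 = 444 mm = 44.4 cm.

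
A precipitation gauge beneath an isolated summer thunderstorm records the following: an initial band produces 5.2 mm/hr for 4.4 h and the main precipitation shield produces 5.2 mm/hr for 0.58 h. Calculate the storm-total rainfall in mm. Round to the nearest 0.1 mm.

total ≈ 25.9 mm

Total = Σ Rᵢ Δtᵢ = 5.2 × 4.4 + 5.2 × 0.58
      = 22.88 + 3.016 = 25.9 mm.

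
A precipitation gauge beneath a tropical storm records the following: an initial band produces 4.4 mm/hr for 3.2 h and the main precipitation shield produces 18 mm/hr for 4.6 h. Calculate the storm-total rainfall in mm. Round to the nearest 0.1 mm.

total ≈ 96.9 mm

Total = Σ Rᵢ Δtᵢ = 4.4 × 3.2 + 18 × 4.6
      = 14.08 + 82.8 = 96.9 mm.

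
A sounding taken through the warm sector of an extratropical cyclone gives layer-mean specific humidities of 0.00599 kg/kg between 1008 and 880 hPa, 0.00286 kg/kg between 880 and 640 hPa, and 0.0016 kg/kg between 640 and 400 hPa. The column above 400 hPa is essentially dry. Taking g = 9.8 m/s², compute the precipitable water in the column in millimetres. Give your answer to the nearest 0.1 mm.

Precipitable water is the column-integrated vapour mass per unit area: PW = (1/g) Σ q̄ Δp, with q in kg/kg and Δp in Pa (1 kg/m² of water = 1 mm).
Layer 1008–880 hPa: Δp = 128 hPa = 12800 Pa, q̄ = 0.00599 kg/kg → 0.00599 × 12800 / 9.8 = 7.82 mm
Layer 880–640 hPa: Δp = 240 hPa = 24000 Pa, q̄ = 0.00286 kg/kg → 0.00286 × 24000 / 9.8 = 7.00 mm
Layer 640–400 hPa: Δp = 240 hPa = 24000 Pa, q̄ = 0.0016 kg/kg → 0.0016 × 24000 / 9.8 = 3.92 mm
PW = 7.82 + 7.00 + 3.92 = 18.74 ≈ 18.7 mm.

PW ≈ 18.7 mm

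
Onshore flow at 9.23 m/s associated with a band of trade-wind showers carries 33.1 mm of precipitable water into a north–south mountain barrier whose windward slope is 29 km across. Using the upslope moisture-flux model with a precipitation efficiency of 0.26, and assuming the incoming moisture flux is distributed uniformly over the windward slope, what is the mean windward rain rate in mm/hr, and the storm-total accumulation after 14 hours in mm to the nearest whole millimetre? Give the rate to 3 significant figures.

R ≈ 9.86 mm/hr; total ≈ 138 mm

Incoming column moisture flux per unit ridge length: F = V × PW = 9.23 × 33.1 = 305.513 mm·m/s.
Spread over the 29 km slope with efficiency ε = 0.26: R = ε·F/W = 0.26 × 305.513 / 29000 m = 2.739e-03 mm/s.
R = 2.739e-03 × 3600 = 9.86 mm/hr.
Over 14 h: total = 9.86 × 14 = 138.04 ≈ 138 mm.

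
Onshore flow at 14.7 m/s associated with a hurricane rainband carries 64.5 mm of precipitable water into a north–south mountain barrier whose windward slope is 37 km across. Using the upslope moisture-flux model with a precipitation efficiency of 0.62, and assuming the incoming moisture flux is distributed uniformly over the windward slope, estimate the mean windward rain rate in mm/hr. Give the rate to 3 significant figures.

R ≈ 57.2 mm/hr

Incoming column moisture flux per unit ridge length: F = V × PW = 14.7 × 64.5 = 948.15 mm·m/s.
Spread over the 37 km slope with efficiency ε = 0.62: R = ε·F/W = 0.62 × 948.15 / 37000 m = 1.589e-02 mm/s.
R = 1.589e-02 × 3600 = 57.2 mm/hr.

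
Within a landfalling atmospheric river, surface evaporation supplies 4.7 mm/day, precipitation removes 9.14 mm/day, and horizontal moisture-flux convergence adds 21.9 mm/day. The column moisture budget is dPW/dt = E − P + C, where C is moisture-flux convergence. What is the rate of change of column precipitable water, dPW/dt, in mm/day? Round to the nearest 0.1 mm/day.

dPW/dt ≈ 17.5 mm/day

dPW/dt = E − P + C = 4.7 − 9.14 + (21.9) = 17.5 mm/day.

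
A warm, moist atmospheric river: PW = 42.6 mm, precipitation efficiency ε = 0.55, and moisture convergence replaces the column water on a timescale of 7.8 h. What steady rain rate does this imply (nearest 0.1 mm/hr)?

Each overturning extracts ε × PW = 0.55 × 42.6 = 23.43 mm.
Rate = ε·PW / τ = 23.43 / 7.8 h = 3.0 mm/hr.

R ≈ 3.0 mm/hr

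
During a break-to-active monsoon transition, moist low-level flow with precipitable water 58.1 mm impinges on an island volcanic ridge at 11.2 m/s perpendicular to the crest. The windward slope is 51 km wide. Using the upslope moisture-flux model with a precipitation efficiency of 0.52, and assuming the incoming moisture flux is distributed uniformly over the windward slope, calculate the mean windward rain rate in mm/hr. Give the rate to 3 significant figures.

R ≈ 23.9 mm/hr

Incoming column moisture flux per unit ridge length: F = V × PW = 11.2 × 58.1 = 650.72 mm·m/s.
Spread over the 51 km slope with efficiency ε = 0.52: R = ε·F/W = 0.52 × 650.72 / 51000 m = 6.635e-03 mm/s.
R = 6.635e-03 × 3600 = 23.9 mm/hr.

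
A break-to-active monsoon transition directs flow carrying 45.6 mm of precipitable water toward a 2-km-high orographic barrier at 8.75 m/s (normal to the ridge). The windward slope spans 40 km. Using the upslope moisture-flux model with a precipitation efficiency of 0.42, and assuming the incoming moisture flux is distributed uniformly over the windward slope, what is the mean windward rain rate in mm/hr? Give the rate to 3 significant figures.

Incoming column moisture flux per unit ridge length: F = V × PW = 8.75 × 45.6 = 399 mm·m/s.
Spread over the 40 km slope with efficiency ε = 0.42: R = ε·F/W = 0.42 × 399 / 40000 m = 4.189e-03 mm/s.
R = 4.189e-03 × 3600 = 15.1 mm/hr.

R ≈ 15.1 mm/hr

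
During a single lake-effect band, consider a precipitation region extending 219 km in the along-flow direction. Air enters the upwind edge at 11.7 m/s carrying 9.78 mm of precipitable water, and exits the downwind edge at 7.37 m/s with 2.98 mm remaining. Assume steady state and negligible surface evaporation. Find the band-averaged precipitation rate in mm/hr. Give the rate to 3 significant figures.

Column moisture flux per unit crosswind length is F = V × PW.
Inflow: F_in = 11.7 × 9.78 = 114.426 mm·m/s
Outflow: F_out = 7.37 × 2.98 = 21.9626 mm·m/s
Steady-state rate R = (F_in − F_out)/L = (114.426 − 21.9626) / 219000 m = 4.222e-04 mm/s.
R = 4.222e-04 × 3600 = 1.52 mm/hr.

R ≈ 1.52 mm/hr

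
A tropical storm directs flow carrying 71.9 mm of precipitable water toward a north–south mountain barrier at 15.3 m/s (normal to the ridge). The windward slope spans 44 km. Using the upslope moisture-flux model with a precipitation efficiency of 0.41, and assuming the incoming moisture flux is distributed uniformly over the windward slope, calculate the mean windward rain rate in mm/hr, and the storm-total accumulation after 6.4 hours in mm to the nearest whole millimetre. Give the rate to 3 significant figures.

R ≈ 36.9 mm/hr; total ≈ 236 mm

Incoming column moisture flux per unit ridge length: F = V × PW = 15.3 × 71.9 = 1100.07 mm·m/s.
Spread over the 44 km slope with efficiency ε = 0.41: R = ε·F/W = 0.41 × 1100.07 / 44000 m = 1.025e-02 mm/s.
R = 1.025e-02 × 3600 = 36.9 mm/hr.
Over 6.4 h: total = 36.9 × 6.4 = 236.16 ≈ 236 mm.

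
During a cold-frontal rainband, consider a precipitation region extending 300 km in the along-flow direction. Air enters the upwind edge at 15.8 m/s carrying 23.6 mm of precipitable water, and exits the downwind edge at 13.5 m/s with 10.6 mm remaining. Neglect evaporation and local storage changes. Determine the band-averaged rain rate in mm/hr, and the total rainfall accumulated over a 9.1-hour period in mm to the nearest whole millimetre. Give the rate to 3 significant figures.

R ≈ 2.76 mm/hr; total ≈ 25 mm

Column moisture flux per unit crosswind length is F = V × PW.
Inflow: F_in = 15.8 × 23.6 = 372.88 mm·m/s
Outflow: F_out = 13.5 × 10.6 = 143.1 mm·m/s
Steady-state rate R = (F_in − F_out)/L = (372.88 − 143.1) / 300000 m = 7.659e-04 mm/s.
R = 7.659e-04 × 3600 = 2.76 mm/hr.
Over 9.1 h: total = 2.76 × 9.1 = 25.116 ≈ 25 mm.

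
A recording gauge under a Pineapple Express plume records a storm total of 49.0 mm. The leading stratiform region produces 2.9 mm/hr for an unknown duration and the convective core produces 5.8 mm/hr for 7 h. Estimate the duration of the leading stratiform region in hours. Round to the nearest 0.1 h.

Known phases: 5.8 × 7 = 40.6 mm.
Remaining depth = 49.0 − 40.6 = 8.4 mm.
Duration = 8.4 / 2.9 = 2.9 h.

duration ≈ 2.9 h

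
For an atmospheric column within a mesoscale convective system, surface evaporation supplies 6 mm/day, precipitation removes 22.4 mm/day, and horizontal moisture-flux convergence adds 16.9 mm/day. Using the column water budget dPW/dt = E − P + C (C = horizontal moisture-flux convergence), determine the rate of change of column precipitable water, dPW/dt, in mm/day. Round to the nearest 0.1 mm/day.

dPW/dt = E − P + C = 6 − 22.4 + (16.9) = 0.5 mm/day.

dPW/dt ≈ 0.5 mm/day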